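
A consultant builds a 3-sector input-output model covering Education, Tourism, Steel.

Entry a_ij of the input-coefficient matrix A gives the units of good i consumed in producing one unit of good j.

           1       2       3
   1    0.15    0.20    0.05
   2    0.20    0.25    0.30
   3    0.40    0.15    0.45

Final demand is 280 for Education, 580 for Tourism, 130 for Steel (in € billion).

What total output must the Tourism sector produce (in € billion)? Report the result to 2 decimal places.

x_2 = 1434.32

I − A =
  [   0.85    -0.20    -0.05]
  [  -0.20     0.75    -0.30]
  [  -0.40    -0.15     0.55]
Cofactors of I−A, C_ij = (−1)^(i+j)·(minor ij) (rows/columns in the sector order above):
  C_11 = (0.75)(0.55) − (-0.30)(-0.15) = 0.3675
  C_12 = −[(-0.20)(0.55) − (-0.30)(-0.40)] = 0.2300
  C_13 = (-0.20)(-0.15) − (0.75)(-0.40) = 0.3300
  C_21 = −[(-0.20)(0.55) − (-0.05)(-0.15)] = 0.1175
  C_22 = (0.85)(0.55) − (-0.05)(-0.40) = 0.4475
  C_23 = −[(0.85)(-0.15) − (-0.20)(-0.40)] = 0.2075
  C_31 = (-0.20)(-0.30) − (-0.05)(0.75) = 0.0975
  C_32 = −[(0.85)(-0.30) − (-0.05)(-0.20)] = 0.2650
  C_33 = (0.85)(0.75) − (-0.20)(-0.20) = 0.5975
det(I−A) = Σ_j (I−A)_1j·C_1j = (0.85)(0.3675) + (-0.20)(0.2300) + (-0.05)(0.3300) = 0.249875
adj(I−A) = Cᵀ =
  [ 0.3675   0.1175   0.0975]
  [ 0.2300   0.4475   0.2650]
  [ 0.3300   0.2075   0.5975]
(I − A)⁻¹ = adj(I−A) / det(I−A) ≈
  [   1.4707     0.4702     0.3902]
  [   0.9205     1.7909     1.0605]
  [   1.3207     0.8304     2.3912]
x = (I − A)⁻¹ d = adj(I−A)·d / det(I−A), with det(I−A) = 0.249875:
  x_1 = (0.3675·280 + 0.1175·580 + 0.0975·130) / 0.249875 = 183.725 / 0.249875 ≈ 735.27
  x_2 = (0.2300·280 + 0.4475·580 + 0.2650·130) / 0.249875 = 358.40 / 0.249875 ≈ 1434.32
  x_3 = (0.3300·280 + 0.2075·580 + 0.5975·130) / 0.249875 = 290.425 / 0.249875 ≈ 1162.28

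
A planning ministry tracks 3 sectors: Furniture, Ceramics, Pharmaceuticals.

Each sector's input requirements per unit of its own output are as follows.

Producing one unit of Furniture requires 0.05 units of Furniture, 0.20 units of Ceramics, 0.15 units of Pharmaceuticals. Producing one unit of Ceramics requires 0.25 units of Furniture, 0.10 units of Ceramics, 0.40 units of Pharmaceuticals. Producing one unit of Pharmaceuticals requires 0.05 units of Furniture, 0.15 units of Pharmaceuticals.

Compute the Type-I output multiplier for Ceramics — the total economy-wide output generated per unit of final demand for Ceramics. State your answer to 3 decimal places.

m_C = 2.153

I − A =
  [   0.95    -0.25    -0.05]
  [  -0.20     0.90     0.00]
  [  -0.15    -0.40     0.85]
Cofactors of I−A, C_ij = (−1)^(i+j)·(minor ij) (rows/columns in the sector order above):
  C_11 = (0.90)(0.85) − (0.00)(-0.40) = 0.7650
  C_12 = −[(-0.20)(0.85) − (0.00)(-0.15)] = 0.1700
  C_13 = (-0.20)(-0.40) − (0.90)(-0.15) = 0.2150
  C_21 = −[(-0.25)(0.85) − (-0.05)(-0.40)] = 0.2325
  C_22 = (0.95)(0.85) − (-0.05)(-0.15) = 0.8000
  C_23 = −[(0.95)(-0.40) − (-0.25)(-0.15)] = 0.4175
  C_31 = (-0.25)(0.00) − (-0.05)(0.90) = 0.0450
  C_32 = −[(0.95)(0.00) − (-0.05)(-0.20)] = 0.0100
  C_33 = (0.95)(0.90) − (-0.25)(-0.20) = 0.8050
det(I−A) = Σ_j (I−A)_1j·C_1j = (0.95)(0.7650) + (-0.25)(0.1700) + (-0.05)(0.2150) = 0.6735
adj(I−A) = Cᵀ =
  [ 0.7650   0.2325   0.0450]
  [ 0.1700   0.8000   0.0100]
  [ 0.2150   0.4175   0.8050]
(I − A)⁻¹ = adj(I−A) / det(I−A) ≈
  [   1.1359     0.3452     0.0668]
  [   0.2524     1.1878     0.0148]
  [   0.3192     0.6199     1.1952]
The output multiplier for sector j is the column-j sum of the Leontief inverse (I − A)⁻¹ = adj(I−A) / det(I−A).
Column C of adj(I−A): (0.2325, 0.8000, 0.4175); det(I−A) = 0.6735.
m_C = (0.2325 + 0.8000 + 0.4175) / 0.6735 = 1.45 / 0.6735 ≈ 2.153.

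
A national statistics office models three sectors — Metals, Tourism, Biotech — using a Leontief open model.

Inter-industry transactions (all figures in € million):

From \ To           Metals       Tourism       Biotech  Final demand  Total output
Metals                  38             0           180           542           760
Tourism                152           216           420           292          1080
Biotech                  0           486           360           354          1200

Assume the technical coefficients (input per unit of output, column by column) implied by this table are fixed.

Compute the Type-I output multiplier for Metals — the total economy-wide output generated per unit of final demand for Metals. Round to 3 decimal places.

m_1 = 1.715

Technical coefficients a_ij = z_ij / X_j:
  a_11 = 38/760 = 0.05, a_21 = 152/760 = 0.20, a_31 = 0/760 = 0.00
  a_12 = 0/1080 = 0.00, a_22 = 216/1080 = 0.20, a_32 = 486/1080 = 0.45
  a_13 = 180/1200 = 0.15, a_23 = 420/1200 = 0.35, a_33 = 360/1200 = 0.30
I − A =
  [   0.95     0.00    -0.15]
  [  -0.20     0.80    -0.35]
  [   0.00    -0.45     0.70]
Cofactors of I−A, C_ij = (−1)^(i+j)·(minor ij) (rows/columns in the sector order above):
  C_11 = (0.80)(0.70) − (-0.35)(-0.45) = 0.4025
  C_12 = −[(-0.20)(0.70) − (-0.35)(0.00)] = 0.1400
  C_13 = (-0.20)(-0.45) − (0.80)(0.00) = 0.0900
  C_21 = −[(0.00)(0.70) − (-0.15)(-0.45)] = 0.0675
  C_22 = (0.95)(0.70) − (-0.15)(0.00) = 0.6650
  C_23 = −[(0.95)(-0.45) − (0.00)(0.00)] = 0.4275
  C_31 = (0.00)(-0.35) − (-0.15)(0.80) = 0.1200
  C_32 = −[(0.95)(-0.35) − (-0.15)(-0.20)] = 0.3625
  C_33 = (0.95)(0.80) − (0.00)(-0.20) = 0.7600
det(I−A) = Σ_j (I−A)_1j·C_1j = (0.95)(0.4025) + (0.00)(0.1400) + (-0.15)(0.0900) = 0.368875
adj(I−A) = Cᵀ =
  [ 0.4025   0.0675   0.1200]
  [ 0.1400   0.6650   0.3625]
  [ 0.0900   0.4275   0.7600]
(I − A)⁻¹ = adj(I−A) / det(I−A) ≈
  [   1.0912     0.1830     0.3253]
  [   0.3795     1.8028     0.9827]
  [   0.2440     1.1589     2.0603]
The output multiplier for sector j is the column-j sum of the Leontief inverse (I − A)⁻¹ = adj(I−A) / det(I−A).
Column 1 of adj(I−A): (0.4025, 0.1400, 0.0900); det(I−A) = 0.368875.
m_1 = (0.4025 + 0.1400 + 0.0900) / 0.368875 = 0.6325 / 0.368875 ≈ 1.715.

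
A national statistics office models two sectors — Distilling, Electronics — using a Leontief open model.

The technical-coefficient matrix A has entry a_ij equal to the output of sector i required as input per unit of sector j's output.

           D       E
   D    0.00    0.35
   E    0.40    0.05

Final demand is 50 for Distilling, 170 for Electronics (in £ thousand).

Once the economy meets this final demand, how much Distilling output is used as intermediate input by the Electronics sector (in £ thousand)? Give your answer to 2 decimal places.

I − A =
  [   1.00    -0.35]
  [  -0.40     0.95]
det(I−A) = (1.00)(0.95) − (-0.35)(-0.40) = 0.8100
adj(I−A) = [[0.95, 0.35], [0.40, 1.00]]
(I − A)⁻¹ = adj(I−A) / det(I−A) ≈
  [   1.1728     0.4321]
  [   0.4938     1.2346]
First solve x = (I − A)⁻¹ d = adj(I−A)·d / det(I−A); in particular x_E = (0.40·50 + 1.00·170) / 0.8100 = 190.00 / 0.8100 ≈ 234.5679.
Intermediate flow from D to E: z_DE = a_DE · x_E = 0.35 × 190.00 / 0.8100 = 66.50 / 0.8100 ≈ 82.10.

z_DE = 82.10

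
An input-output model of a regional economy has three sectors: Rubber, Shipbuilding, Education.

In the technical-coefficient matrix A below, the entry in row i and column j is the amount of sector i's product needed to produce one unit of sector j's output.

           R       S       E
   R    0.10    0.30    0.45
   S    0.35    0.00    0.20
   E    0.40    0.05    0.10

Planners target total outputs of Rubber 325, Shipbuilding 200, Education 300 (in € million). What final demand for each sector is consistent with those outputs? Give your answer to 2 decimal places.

I − A =
  [   0.90    -0.30    -0.45]
  [  -0.35     1.00    -0.20]
  [  -0.40    -0.05     0.90]
d = (I − A) x:
  d_R = (+0.90)·325 + (-0.30)·200 + (-0.45)·300 = 97.50
  d_S = (-0.35)·325 + (+1.00)·200 + (-0.20)·300 = 26.25
  d_E = (-0.40)·325 + (-0.05)·200 + (+0.90)·300 = 130.00

d_R = 97.50, d_S = 26.25, d_E = 130.00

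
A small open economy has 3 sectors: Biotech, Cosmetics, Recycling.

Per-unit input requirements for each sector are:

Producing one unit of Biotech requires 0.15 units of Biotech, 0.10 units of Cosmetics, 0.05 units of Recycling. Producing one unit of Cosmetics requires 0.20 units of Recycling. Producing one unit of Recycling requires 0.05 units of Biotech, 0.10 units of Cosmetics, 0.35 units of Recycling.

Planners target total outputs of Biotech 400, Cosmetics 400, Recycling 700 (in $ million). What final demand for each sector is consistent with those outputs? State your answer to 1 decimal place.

I − A =
  [   0.85     0.00    -0.05]
  [  -0.10     1.00    -0.10]
  [  -0.05    -0.20     0.65]
d = (I − A) x:
  d_1 = (+0.85)·400 + (+0.00)·400 + (-0.05)·700 = 305.0
  d_2 = (-0.10)·400 + (+1.00)·400 + (-0.10)·700 = 290.0
  d_3 = (-0.05)·400 + (-0.20)·400 + (+0.65)·700 = 355.0

d_1 = 305.0, d_2 = 290.0, d_3 = 355.0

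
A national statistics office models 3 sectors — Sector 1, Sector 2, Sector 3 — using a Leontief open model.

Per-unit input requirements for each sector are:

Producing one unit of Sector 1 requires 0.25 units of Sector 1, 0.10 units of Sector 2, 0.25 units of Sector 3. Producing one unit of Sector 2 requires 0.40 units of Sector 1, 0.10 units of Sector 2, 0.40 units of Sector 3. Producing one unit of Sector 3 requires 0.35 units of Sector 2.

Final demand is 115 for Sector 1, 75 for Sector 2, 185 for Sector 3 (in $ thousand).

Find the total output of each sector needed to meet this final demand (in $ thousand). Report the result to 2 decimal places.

I − A =
  [   0.75    -0.40     0.00]
  [  -0.10     0.90    -0.35]
  [  -0.25    -0.40     1.00]
Cofactors of I−A, C_ij = (−1)^(i+j)·(minor ij) (rows/columns in the sector order above):
  C_11 = (0.90)(1.00) − (-0.35)(-0.40) = 0.7600
  C_12 = −[(-0.10)(1.00) − (-0.35)(-0.25)] = 0.1875
  C_13 = (-0.10)(-0.40) − (0.90)(-0.25) = 0.2650
  C_21 = −[(-0.40)(1.00) − (0.00)(-0.40)] = 0.4000
  C_22 = (0.75)(1.00) − (0.00)(-0.25) = 0.7500
  C_23 = −[(0.75)(-0.40) − (-0.40)(-0.25)] = 0.4000
  C_31 = (-0.40)(-0.35) − (0.00)(0.90) = 0.1400
  C_32 = −[(0.75)(-0.35) − (0.00)(-0.10)] = 0.2625
  C_33 = (0.75)(0.90) − (-0.40)(-0.10) = 0.6350
det(I−A) = Σ_j (I−A)_1j·C_1j = (0.75)(0.7600) + (-0.40)(0.1875) + (0.00)(0.2650) = 0.4950
adj(I−A) = Cᵀ =
  [ 0.7600   0.4000   0.1400]
  [ 0.1875   0.7500   0.2625]
  [ 0.2650   0.4000   0.6350]
(I − A)⁻¹ = adj(I−A) / det(I−A) ≈
  [   1.5354     0.8081     0.2828]
  [   0.3788     1.5152     0.5303]
  [   0.5354     0.8081     1.2828]
x = (I − A)⁻¹ d = adj(I−A)·d / det(I−A), with det(I−A) = 0.4950:
  x_1 = (0.7600·115 + 0.4000·75 + 0.1400·185) / 0.4950 = 143.30 / 0.4950 ≈ 289.49
  x_2 = (0.1875·115 + 0.7500·75 + 0.2625·185) / 0.4950 = 126.375 / 0.4950 ≈ 255.30
  x_3 = (0.2650·115 + 0.4000·75 + 0.6350·185) / 0.4950 = 177.95 / 0.4950 ≈ 359.49

x_1 = 289.49, x_2 = 255.30, x_3 = 359.49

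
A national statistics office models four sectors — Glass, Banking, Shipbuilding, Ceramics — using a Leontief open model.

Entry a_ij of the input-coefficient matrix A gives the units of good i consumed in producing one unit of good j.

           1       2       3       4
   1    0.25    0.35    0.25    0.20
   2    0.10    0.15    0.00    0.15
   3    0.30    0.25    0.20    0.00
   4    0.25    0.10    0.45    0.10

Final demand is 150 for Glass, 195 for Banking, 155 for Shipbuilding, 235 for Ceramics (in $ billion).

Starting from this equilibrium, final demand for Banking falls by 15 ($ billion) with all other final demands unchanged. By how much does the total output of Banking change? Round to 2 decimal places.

I − A =
  [   0.75    -0.35    -0.25    -0.20]
  [  -0.10     0.85     0.00    -0.15]
  [  -0.30    -0.25     0.80     0.00]
  [  -0.25    -0.10    -0.45     0.90]
Compute the cofactors C_ij = (−1)^(i+j)·(3×3 minor ij) of I−A; the adjugate is their transpose:
adj(I−A) = Cᵀ =
  [ 0.583125   0.346750   0.287625   0.187375]
  [ 0.122250   0.405500   0.091500   0.094750]
  [ 0.256875   0.256750   0.473375   0.099875]
  [ 0.304000   0.269750   0.326750   0.412000]
det(I−A) = Σ_j (I−A)_1j·C_1j = (0.75)(0.583125) + (-0.35)(0.122250) + (-0.25)(0.256875) + (-0.20)(0.304000) = 0.2695375
(I − A)⁻¹ = adj(I−A) / det(I−A) ≈
  [   2.1634     1.2865     1.0671     0.6952]
  [   0.4536     1.5044     0.3395     0.3515]
  [   0.9530     0.9526     1.7562     0.3705]
  [   1.1279     1.0008     1.2123     1.5285]
Δx = (I − A)⁻¹ Δd with Δd having -15 in the Banking component and 0 elsewhere.
So Δx_2 = L_22 · (-15), where L_22 = adj(I−A)_22 / det(I−A) = 0.405500 / 0.2695375.
Δx_2 = 0.405500 × (-15) / 0.2695375 = -6.0825 / 0.2695375 ≈ -22.57.

Δx_2 = -22.57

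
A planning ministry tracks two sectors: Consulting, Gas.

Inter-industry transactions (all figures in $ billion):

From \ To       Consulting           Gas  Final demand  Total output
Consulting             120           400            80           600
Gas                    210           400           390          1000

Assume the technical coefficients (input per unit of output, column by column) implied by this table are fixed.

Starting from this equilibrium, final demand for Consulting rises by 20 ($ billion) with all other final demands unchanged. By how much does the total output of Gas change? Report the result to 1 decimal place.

Δx_2 = 20.6

Technical coefficients a_ij = z_ij / X_j:
  a_11 = 120/600 = 0.20, a_21 = 210/600 = 0.35
  a_12 = 400/1000 = 0.40, a_22 = 400/1000 = 0.40
I − A =
  [   0.80    -0.40]
  [  -0.35     0.60]
det(I−A) = (0.80)(0.60) − (-0.40)(-0.35) = 0.3400
adj(I−A) = [[0.60, 0.40], [0.35, 0.80]]
(I − A)⁻¹ = adj(I−A) / det(I−A) ≈
  [   1.7647     1.1765]
  [   1.0294     2.3529]
Δx = (I − A)⁻¹ Δd with Δd having +20 in the Consulting component and 0 elsewhere.
So Δx_2 = L_21 · (+20), where L_21 = adj(I−A)_21 / det(I−A) = 0.35 / 0.3400.
Δx_2 = 0.35 × (+20) / 0.3400 = 7.00 / 0.3400 ≈ 20.6.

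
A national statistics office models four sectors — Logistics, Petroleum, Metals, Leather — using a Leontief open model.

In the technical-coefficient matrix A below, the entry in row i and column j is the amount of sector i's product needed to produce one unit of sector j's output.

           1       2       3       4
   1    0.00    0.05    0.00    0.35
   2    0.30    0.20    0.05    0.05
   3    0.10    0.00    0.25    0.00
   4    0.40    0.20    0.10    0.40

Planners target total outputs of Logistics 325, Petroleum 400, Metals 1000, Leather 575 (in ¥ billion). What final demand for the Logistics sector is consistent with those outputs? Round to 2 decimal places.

I − A =
  [   1.00    -0.05     0.00    -0.35]
  [  -0.30     0.80    -0.05    -0.05]
  [  -0.10     0.00     0.75     0.00]
  [  -0.40    -0.20    -0.10     0.60]
d = (I − A) x:
  d_1 = (+1.00)·325 + (-0.05)·400 + (+0.00)·1000 + (-0.35)·575 = 103.75
  d_2 = (-0.30)·325 + (+0.80)·400 + (-0.05)·1000 + (-0.05)·575 = 143.75
  d_3 = (-0.10)·325 + (+0.00)·400 + (+0.75)·1000 + (+0.00)·575 = 717.50
  d_4 = (-0.40)·325 + (-0.20)·400 + (-0.10)·1000 + (+0.60)·575 = 35.00

d_1 = 103.75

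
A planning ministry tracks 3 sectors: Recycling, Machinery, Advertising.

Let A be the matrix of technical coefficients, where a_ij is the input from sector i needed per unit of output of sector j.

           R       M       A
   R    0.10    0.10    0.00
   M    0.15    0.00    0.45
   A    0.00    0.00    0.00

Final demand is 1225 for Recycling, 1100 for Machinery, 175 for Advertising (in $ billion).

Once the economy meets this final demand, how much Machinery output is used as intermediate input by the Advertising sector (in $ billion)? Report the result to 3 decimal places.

I − A =
  [   0.90    -0.10     0.00]
  [  -0.15     1.00    -0.45]
  [   0.00     0.00     1.00]
Cofactors of I−A, C_ij = (−1)^(i+j)·(minor ij) (rows/columns in the sector order above):
  C_11 = (1.00)(1.00) − (-0.45)(0.00) = 1.0000
  C_12 = −[(-0.15)(1.00) − (-0.45)(0.00)] = 0.1500
  C_13 = (-0.15)(0.00) − (1.00)(0.00) = 0.0000
  C_21 = −[(-0.10)(1.00) − (0.00)(0.00)] = 0.1000
  C_22 = (0.90)(1.00) − (0.00)(0.00) = 0.9000
  C_23 = −[(0.90)(0.00) − (-0.10)(0.00)] = 0.0000
  C_31 = (-0.10)(-0.45) − (0.00)(1.00) = 0.0450
  C_32 = −[(0.90)(-0.45) − (0.00)(-0.15)] = 0.4050
  C_33 = (0.90)(1.00) − (-0.10)(-0.15) = 0.8850
det(I−A) = Σ_j (I−A)_1j·C_1j = (0.90)(1.0000) + (-0.10)(0.1500) + (0.00)(0.0000) = 0.8850
adj(I−A) = Cᵀ =
  [ 1.0000   0.1000   0.0450]
  [ 0.1500   0.9000   0.4050]
  [ 0.0000   0.0000   0.8850]
(I − A)⁻¹ = adj(I−A) / det(I−A) ≈
  [   1.1299     0.1130     0.0508]
  [   0.1695     1.0169     0.4576]
  [   0.0000     0.0000     1.0000]
First solve x = (I − A)⁻¹ d = adj(I−A)·d / det(I−A); in particular x_A = (0.0000·1225 + 0.0000·1100 + 0.8850·175) / 0.8850 = 154.875 / 0.8850 = 175.00000.
Intermediate flow from M to A: z_MA = a_MA · x_A = 0.45 × 154.875 / 0.8850 = 69.69375 / 0.8850 = 78.750.

z_MA = 78.750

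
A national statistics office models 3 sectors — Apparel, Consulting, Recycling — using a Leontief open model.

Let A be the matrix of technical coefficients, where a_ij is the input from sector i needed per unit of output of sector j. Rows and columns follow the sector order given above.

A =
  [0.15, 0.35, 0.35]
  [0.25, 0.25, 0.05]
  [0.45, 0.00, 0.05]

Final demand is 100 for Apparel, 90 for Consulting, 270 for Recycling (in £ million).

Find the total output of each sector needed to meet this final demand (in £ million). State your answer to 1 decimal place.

x_A = 445.8, x_C = 301.6, x_R = 495.4

I − A =
  [   0.85    -0.35    -0.35]
  [  -0.25     0.75    -0.05]
  [  -0.45     0.00     0.95]
Cofactors of I−A, C_ij = (−1)^(i+j)·(minor ij) (rows/columns in the sector order above):
  C_11 = (0.75)(0.95) − (-0.05)(0.00) = 0.7125
  C_12 = −[(-0.25)(0.95) − (-0.05)(-0.45)] = 0.2600
  C_13 = (-0.25)(0.00) − (0.75)(-0.45) = 0.3375
  C_21 = −[(-0.35)(0.95) − (-0.35)(0.00)] = 0.3325
  C_22 = (0.85)(0.95) − (-0.35)(-0.45) = 0.6500
  C_23 = −[(0.85)(0.00) − (-0.35)(-0.45)] = 0.1575
  C_31 = (-0.35)(-0.05) − (-0.35)(0.75) = 0.2800
  C_32 = −[(0.85)(-0.05) − (-0.35)(-0.25)] = 0.1300
  C_33 = (0.85)(0.75) − (-0.35)(-0.25) = 0.5500
det(I−A) = Σ_j (I−A)_1j·C_1j = (0.85)(0.7125) + (-0.35)(0.2600) + (-0.35)(0.3375) = 0.3965
adj(I−A) = Cᵀ =
  [ 0.7125   0.3325   0.2800]
  [ 0.2600   0.6500   0.1300]
  [ 0.3375   0.1575   0.5500]
(I − A)⁻¹ = adj(I−A) / det(I−A) ≈
  [   1.7970     0.8386     0.7062]
  [   0.6557     1.6393     0.3279]
  [   0.8512     0.3972     1.3871]
x = (I − A)⁻¹ d = adj(I−A)·d / det(I−A), with det(I−A) = 0.3965:
  x_A = (0.7125·100 + 0.3325·90 + 0.2800·270) / 0.3965 = 176.775 / 0.3965 ≈ 445.8
  x_C = (0.2600·100 + 0.6500·90 + 0.1300·270) / 0.3965 = 119.60 / 0.3965 ≈ 301.6
  x_R = (0.3375·100 + 0.1575·90 + 0.5500·270) / 0.3965 = 196.425 / 0.3965 ≈ 495.4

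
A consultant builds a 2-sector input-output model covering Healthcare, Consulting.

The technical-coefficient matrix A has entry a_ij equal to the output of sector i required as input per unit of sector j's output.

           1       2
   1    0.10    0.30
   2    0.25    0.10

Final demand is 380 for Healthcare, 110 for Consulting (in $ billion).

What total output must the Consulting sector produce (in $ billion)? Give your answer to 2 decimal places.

I − A =
  [   0.90    -0.30]
  [  -0.25     0.90]
det(I−A) = (0.90)(0.90) − (-0.30)(-0.25) = 0.7350
adj(I−A) = [[0.90, 0.30], [0.25, 0.90]]
(I − A)⁻¹ = adj(I−A) / det(I−A) ≈
  [   1.2245     0.4082]
  [   0.3401     1.2245]
x = (I − A)⁻¹ d = adj(I−A)·d / det(I−A), with det(I−A) = 0.7350:
  x_1 = (0.90·380 + 0.30·110) / 0.7350 = 375.00 / 0.7350 ≈ 510.20
  x_2 = (0.25·380 + 0.90·110) / 0.7350 = 194.00 / 0.7350 ≈ 263.95

x_2 = 263.95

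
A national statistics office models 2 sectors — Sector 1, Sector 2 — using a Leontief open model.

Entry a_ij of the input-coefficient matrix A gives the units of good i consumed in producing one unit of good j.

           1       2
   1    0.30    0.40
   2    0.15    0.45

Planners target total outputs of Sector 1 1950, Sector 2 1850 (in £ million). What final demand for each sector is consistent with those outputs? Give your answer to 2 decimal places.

I − A =
  [   0.70    -0.40]
  [  -0.15     0.55]
d = (I − A) x:
  d_1 = (+0.70)·1950 + (-0.40)·1850 = 625.00
  d_2 = (-0.15)·1950 + (+0.55)·1850 = 725.00

d_1 = 625.00, d_2 = 725.00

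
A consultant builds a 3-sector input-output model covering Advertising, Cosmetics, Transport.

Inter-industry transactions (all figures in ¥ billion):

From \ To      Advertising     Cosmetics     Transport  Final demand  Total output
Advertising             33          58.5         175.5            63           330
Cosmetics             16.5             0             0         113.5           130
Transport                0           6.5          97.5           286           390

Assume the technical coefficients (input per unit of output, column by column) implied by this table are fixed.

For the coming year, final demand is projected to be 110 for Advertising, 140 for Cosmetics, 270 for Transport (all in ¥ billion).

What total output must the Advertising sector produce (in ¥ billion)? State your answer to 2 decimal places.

x_1 = 387.21

Technical coefficients a_ij = z_ij / X_j:
  a_11 = 33/330 = 0.10, a_21 = 16.5/330 = 0.05, a_31 = 0/330 = 0.00
  a_12 = 58.5/130 = 0.45, a_22 = 0/130 = 0.00, a_32 = 6.5/130 = 0.05
  a_13 = 175.5/390 = 0.45, a_23 = 0/390 = 0.00, a_33 = 97.5/390 = 0.25
I − A =
  [   0.90    -0.45    -0.45]
  [  -0.05     1.00     0.00]
  [   0.00    -0.05     0.75]
Cofactors of I−A, C_ij = (−1)^(i+j)·(minor ij) (rows/columns in the sector order above):
  C_11 = (1.00)(0.75) − (0.00)(-0.05) = 0.7500
  C_12 = −[(-0.05)(0.75) − (0.00)(0.00)] = 0.0375
  C_13 = (-0.05)(-0.05) − (1.00)(0.00) = 0.0025
  C_21 = −[(-0.45)(0.75) − (-0.45)(-0.05)] = 0.3600
  C_22 = (0.90)(0.75) − (-0.45)(0.00) = 0.6750
  C_23 = −[(0.90)(-0.05) − (-0.45)(0.00)] = 0.0450
  C_31 = (-0.45)(0.00) − (-0.45)(1.00) = 0.4500
  C_32 = −[(0.90)(0.00) − (-0.45)(-0.05)] = 0.0225
  C_33 = (0.90)(1.00) − (-0.45)(-0.05) = 0.8775
det(I−A) = Σ_j (I−A)_1j·C_1j = (0.90)(0.7500) + (-0.45)(0.0375) + (-0.45)(0.0025) = 0.6570
adj(I−A) = Cᵀ =
  [ 0.7500   0.3600   0.4500]
  [ 0.0375   0.6750   0.0225]
  [ 0.0025   0.0450   0.8775]
(I − A)⁻¹ = adj(I−A) / det(I−A) ≈
  [   1.1416     0.5479     0.6849]
  [   0.0571     1.0274     0.0342]
  [   0.0038     0.0685     1.3356]
x = (I − A)⁻¹ d = adj(I−A)·d / det(I−A), with det(I−A) = 0.6570:
  x_1 = (0.7500·110 + 0.3600·140 + 0.4500·270) / 0.6570 = 254.40 / 0.6570 ≈ 387.21
  x_2 = (0.0375·110 + 0.6750·140 + 0.0225·270) / 0.6570 = 104.70 / 0.6570 ≈ 159.36
  x_3 = (0.0025·110 + 0.0450·140 + 0.8775·270) / 0.6570 = 243.50 / 0.6570 ≈ 370.62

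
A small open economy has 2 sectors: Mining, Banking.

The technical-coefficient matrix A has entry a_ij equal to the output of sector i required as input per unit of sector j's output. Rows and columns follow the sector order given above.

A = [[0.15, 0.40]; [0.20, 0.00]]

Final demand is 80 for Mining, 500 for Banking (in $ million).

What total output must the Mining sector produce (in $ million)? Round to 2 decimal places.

x_M = 363.64

I − A =
  [   0.85    -0.40]
  [  -0.20     1.00]
det(I−A) = (0.85)(1.00) − (-0.40)(-0.20) = 0.7700
adj(I−A) = [[1.00, 0.40], [0.20, 0.85]]
(I − A)⁻¹ = adj(I−A) / det(I−A) ≈
  [   1.2987     0.5195]
  [   0.2597     1.1039]
x = (I − A)⁻¹ d = adj(I−A)·d / det(I−A), with det(I−A) = 0.7700:
  x_M = (1.00·80 + 0.40·500) / 0.7700 = 280.00 / 0.7700 ≈ 363.64
  x_B = (0.20·80 + 0.85·500) / 0.7700 = 441.00 / 0.7700 ≈ 572.73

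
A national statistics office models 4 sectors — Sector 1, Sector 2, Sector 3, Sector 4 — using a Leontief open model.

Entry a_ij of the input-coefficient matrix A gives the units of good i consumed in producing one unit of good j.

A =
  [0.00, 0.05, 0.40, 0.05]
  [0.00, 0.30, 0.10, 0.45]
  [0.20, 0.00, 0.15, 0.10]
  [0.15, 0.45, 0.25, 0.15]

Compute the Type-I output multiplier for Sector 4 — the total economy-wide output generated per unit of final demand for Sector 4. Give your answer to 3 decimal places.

m_4 = 3.987

I − A =
  [   1.00    -0.05    -0.40    -0.05]
  [   0.00     0.70    -0.10    -0.45]
  [  -0.20     0.00     0.85    -0.10]
  [  -0.15    -0.45    -0.25     0.85]
Compute the cofactors C_ij = (−1)^(i+j)·(3×3 minor ij) of I−A; the adjugate is their transpose:
adj(I−A) = Cᵀ =
  [ 0.311625   0.072000   0.177875   0.077375]
  [ 0.098375   0.614625   0.223750   0.357500]
  [ 0.089000   0.058750   0.383875   0.081500]
  [ 0.133250   0.355375   0.262750   0.538000]
det(I−A) = Σ_j (I−A)_1j·C_1j = (1.00)(0.311625) + (-0.05)(0.098375) + (-0.40)(0.089000) + (-0.05)(0.133250) = 0.26444375
(I − A)⁻¹ = adj(I−A) / det(I−A) ≈
  [   1.1784     0.2723     0.6726     0.2926]
  [   0.3720     2.3242     0.8461     1.3519]
  [   0.3366     0.2222     1.4516     0.3082]
  [   0.5039     1.3439     0.9936     2.0345]
The output multiplier for sector j is the column-j sum of the Leontief inverse (I − A)⁻¹ = adj(I−A) / det(I−A).
Column 4 of adj(I−A): (0.077375, 0.357500, 0.081500, 0.538000); det(I−A) = 0.26444375.
m_4 = (0.077375 + 0.357500 + 0.081500 + 0.538000) / 0.26444375 = 1.054375 / 0.26444375 ≈ 3.987.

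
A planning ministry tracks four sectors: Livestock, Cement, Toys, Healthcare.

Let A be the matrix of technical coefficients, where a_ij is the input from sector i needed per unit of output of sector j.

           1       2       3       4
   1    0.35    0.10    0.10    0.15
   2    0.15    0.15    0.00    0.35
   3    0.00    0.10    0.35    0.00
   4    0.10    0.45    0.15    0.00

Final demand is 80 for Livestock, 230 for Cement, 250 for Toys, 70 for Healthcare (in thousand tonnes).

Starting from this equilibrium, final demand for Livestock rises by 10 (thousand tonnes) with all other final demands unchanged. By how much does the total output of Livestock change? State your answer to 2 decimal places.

I − A =
  [   0.65    -0.10    -0.10    -0.15]
  [  -0.15     0.85     0.00    -0.35]
  [   0.00    -0.10     0.65     0.00]
  [  -0.10    -0.45    -0.15     1.00]
Compute the cofactors C_ij = (−1)^(i+j)·(3×3 minor ij) of I−A; the adjugate is their transpose:
adj(I−A) = Cᵀ =
  [ 0.444875   0.121125   0.093625   0.109125]
  [ 0.120250   0.412750   0.056000   0.162500]
  [ 0.018500   0.063500   0.408750   0.025000]
  [ 0.101375   0.207375   0.095875   0.347875]
det(I−A) = Σ_j (I−A)_1j·C_1j = (0.65)(0.444875) + (-0.10)(0.120250) + (-0.10)(0.018500) + (-0.15)(0.101375) = 0.2600875
(I − A)⁻¹ = adj(I−A) / det(I−A) ≈
  [   1.7105     0.4657     0.3600     0.4196]
  [   0.4623     1.5870     0.2153     0.6248]
  [   0.0711     0.2441     1.5716     0.0961]
  [   0.3898     0.7973     0.3686     1.3375]
Δx = (I − A)⁻¹ Δd with Δd having +10 in the Livestock component and 0 elsewhere.
So Δx_1 = L_11 · (+10), where L_11 = adj(I−A)_11 / det(I−A) = 0.444875 / 0.2600875.
Δx_1 = 0.444875 × (+10) / 0.2600875 = 4.44875 / 0.2600875 ≈ 17.10.

Δx_1 = 17.10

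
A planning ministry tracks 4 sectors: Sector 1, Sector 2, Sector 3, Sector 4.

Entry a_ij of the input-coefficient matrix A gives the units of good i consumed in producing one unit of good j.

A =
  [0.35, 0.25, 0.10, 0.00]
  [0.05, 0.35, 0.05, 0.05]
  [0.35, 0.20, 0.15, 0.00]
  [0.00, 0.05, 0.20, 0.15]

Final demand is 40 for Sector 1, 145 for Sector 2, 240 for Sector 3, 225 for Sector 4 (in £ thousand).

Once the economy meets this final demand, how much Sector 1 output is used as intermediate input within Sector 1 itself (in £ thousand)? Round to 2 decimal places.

I − A =
  [   0.65    -0.25    -0.10     0.00]
  [  -0.05     0.65    -0.05    -0.05]
  [  -0.35    -0.20     0.85     0.00]
  [   0.00    -0.05    -0.20     0.85]
Compute the cofactors C_ij = (−1)^(i+j)·(3×3 minor ij) of I−A; the adjugate is their transpose:
adj(I−A) = Cᵀ =
  [ 0.457000   0.197625   0.068125   0.011625]
  [ 0.054500   0.439875   0.038375   0.025875]
  [ 0.201000   0.184875   0.346875   0.010875]
  [ 0.050500   0.069375   0.083875   0.313875]
det(I−A) = Σ_j (I−A)_1j·C_1j = (0.65)(0.457000) + (-0.25)(0.054500) + (-0.10)(0.201000) + (0.00)(0.050500) = 0.263325
(I − A)⁻¹ = adj(I−A) / det(I−A) ≈
  [   1.7355     0.7505     0.2587     0.0441]
  [   0.2070     1.6705     0.1457     0.0983]
  [   0.7633     0.7021     1.3173     0.0413]
  [   0.1918     0.2635     0.3185     1.1920]
First solve x = (I − A)⁻¹ d = adj(I−A)·d / det(I−A); in particular x_1 = (0.457000·40 + 0.197625·145 + 0.068125·240 + 0.011625·225) / 0.263325 = 65.90125 / 0.263325 ≈ 250.2658.
Intermediate flow from 1 to 1: z_11 = a_11 · x_1 = 0.35 × 65.90125 / 0.263325 = 23.0654375 / 0.263325 ≈ 87.59.

z_11 = 87.59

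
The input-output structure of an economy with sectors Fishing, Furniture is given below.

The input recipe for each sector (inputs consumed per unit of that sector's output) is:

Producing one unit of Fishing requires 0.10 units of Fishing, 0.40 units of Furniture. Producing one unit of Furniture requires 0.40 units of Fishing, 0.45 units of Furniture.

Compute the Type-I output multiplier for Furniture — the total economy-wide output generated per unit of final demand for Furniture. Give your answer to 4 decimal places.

I − A =
  [   0.90    -0.40]
  [  -0.40     0.55]
det(I−A) = (0.90)(0.55) − (-0.40)(-0.40) = 0.3350
adj(I−A) = [[0.55, 0.40], [0.40, 0.90]]
(I − A)⁻¹ = adj(I−A) / det(I−A) ≈
  [   1.64179     1.19403]
  [   1.19403     2.68657]
The output multiplier for sector j is the column-j sum of the Leontief inverse (I − A)⁻¹ = adj(I−A) / det(I−A).
Column 2 of adj(I−A): (0.40, 0.90); det(I−A) = 0.3350.
m_2 = (0.40 + 0.90) / 0.3350 = 1.30 / 0.3350 ≈ 3.8806.

m_2 = 3.8806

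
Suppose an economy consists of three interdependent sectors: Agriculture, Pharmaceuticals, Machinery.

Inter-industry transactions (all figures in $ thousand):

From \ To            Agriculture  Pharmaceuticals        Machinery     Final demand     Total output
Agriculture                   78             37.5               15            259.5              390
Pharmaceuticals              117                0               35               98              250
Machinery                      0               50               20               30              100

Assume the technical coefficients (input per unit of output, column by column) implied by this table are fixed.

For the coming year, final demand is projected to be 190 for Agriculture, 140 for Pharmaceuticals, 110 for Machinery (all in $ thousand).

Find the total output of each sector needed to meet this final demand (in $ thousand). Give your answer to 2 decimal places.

x_A = 337.62, x_P = 317.16, x_M = 216.79

Technical coefficients a_ij = z_ij / X_j:
  a_AA = 78/390 = 0.20, a_PA = 117/390 = 0.30, a_MA = 0/390 = 0.00
  a_AP = 37.5/250 = 0.15, a_PP = 0/250 = 0.00, a_MP = 50/250 = 0.20
  a_AM = 15/100 = 0.15, a_PM = 35/100 = 0.35, a_MM = 20/100 = 0.20
I − A =
  [   0.80    -0.15    -0.15]
  [  -0.30     1.00    -0.35]
  [   0.00    -0.20     0.80]
Cofactors of I−A, C_ij = (−1)^(i+j)·(minor ij) (rows/columns in the sector order above):
  C_11 = (1.00)(0.80) − (-0.35)(-0.20) = 0.7300
  C_12 = −[(-0.30)(0.80) − (-0.35)(0.00)] = 0.2400
  C_13 = (-0.30)(-0.20) − (1.00)(0.00) = 0.0600
  C_21 = −[(-0.15)(0.80) − (-0.15)(-0.20)] = 0.1500
  C_22 = (0.80)(0.80) − (-0.15)(0.00) = 0.6400
  C_23 = −[(0.80)(-0.20) − (-0.15)(0.00)] = 0.1600
  C_31 = (-0.15)(-0.35) − (-0.15)(1.00) = 0.2025
  C_32 = −[(0.80)(-0.35) − (-0.15)(-0.30)] = 0.3250
  C_33 = (0.80)(1.00) − (-0.15)(-0.30) = 0.7550
det(I−A) = Σ_j (I−A)_1j·C_1j = (0.80)(0.7300) + (-0.15)(0.2400) + (-0.15)(0.0600) = 0.5390
adj(I−A) = Cᵀ =
  [ 0.7300   0.1500   0.2025]
  [ 0.2400   0.6400   0.3250]
  [ 0.0600   0.1600   0.7550]
(I − A)⁻¹ = adj(I−A) / det(I−A) ≈
  [   1.3544     0.2783     0.3757]
  [   0.4453     1.1874     0.6030]
  [   0.1113     0.2968     1.4007]
x = (I − A)⁻¹ d = adj(I−A)·d / det(I−A), with det(I−A) = 0.5390:
  x_A = (0.7300·190 + 0.1500·140 + 0.2025·110) / 0.5390 = 181.975 / 0.5390 ≈ 337.62
  x_P = (0.2400·190 + 0.6400·140 + 0.3250·110) / 0.5390 = 170.95 / 0.5390 ≈ 317.16
  x_M = (0.0600·190 + 0.1600·140 + 0.7550·110) / 0.5390 = 116.85 / 0.5390 ≈ 216.79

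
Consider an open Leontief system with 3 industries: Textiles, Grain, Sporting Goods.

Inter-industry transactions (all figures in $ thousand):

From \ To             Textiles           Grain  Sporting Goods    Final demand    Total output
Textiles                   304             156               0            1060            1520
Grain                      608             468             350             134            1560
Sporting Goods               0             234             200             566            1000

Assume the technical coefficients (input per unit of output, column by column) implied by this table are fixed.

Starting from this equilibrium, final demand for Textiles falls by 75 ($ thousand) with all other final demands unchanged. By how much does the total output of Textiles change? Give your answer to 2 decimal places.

Technical coefficients a_ij = z_ij / X_j:
  a_11 = 304/1520 = 0.20, a_21 = 608/1520 = 0.40, a_31 = 0/1520 = 0.00
  a_12 = 156/1560 = 0.10, a_22 = 468/1560 = 0.30, a_32 = 234/1560 = 0.15
  a_13 = 0/1000 = 0.00, a_23 = 350/1000 = 0.35, a_33 = 200/1000 = 0.20
I − A =
  [   0.80    -0.10     0.00]
  [  -0.40     0.70    -0.35]
  [   0.00    -0.15     0.80]
Cofactors of I−A, C_ij = (−1)^(i+j)·(minor ij) (rows/columns in the sector order above):
  C_11 = (0.70)(0.80) − (-0.35)(-0.15) = 0.5075
  C_12 = −[(-0.40)(0.80) − (-0.35)(0.00)] = 0.3200
  C_13 = (-0.40)(-0.15) − (0.70)(0.00) = 0.0600
  C_21 = −[(-0.10)(0.80) − (0.00)(-0.15)] = 0.0800
  C_22 = (0.80)(0.80) − (0.00)(0.00) = 0.6400
  C_23 = −[(0.80)(-0.15) − (-0.10)(0.00)] = 0.1200
  C_31 = (-0.10)(-0.35) − (0.00)(0.70) = 0.0350
  C_32 = −[(0.80)(-0.35) − (0.00)(-0.40)] = 0.2800
  C_33 = (0.80)(0.70) − (-0.10)(-0.40) = 0.5200
det(I−A) = Σ_j (I−A)_1j·C_1j = (0.80)(0.5075) + (-0.10)(0.3200) + (0.00)(0.0600) = 0.3740
adj(I−A) = Cᵀ =
  [ 0.5075   0.0800   0.0350]
  [ 0.3200   0.6400   0.2800]
  [ 0.0600   0.1200   0.5200]
(I − A)⁻¹ = adj(I−A) / det(I−A) ≈
  [   1.3570     0.2139     0.0936]
  [   0.8556     1.7112     0.7487]
  [   0.1604     0.3209     1.3904]
Δx = (I − A)⁻¹ Δd with Δd having -75 in the Textiles component and 0 elsewhere.
So Δx_1 = L_11 · (-75), where L_11 = adj(I−A)_11 / det(I−A) = 0.5075 / 0.3740.
Δx_1 = 0.5075 × (-75) / 0.3740 = -38.0625 / 0.3740 ≈ -101.77.

Δx_1 = -101.77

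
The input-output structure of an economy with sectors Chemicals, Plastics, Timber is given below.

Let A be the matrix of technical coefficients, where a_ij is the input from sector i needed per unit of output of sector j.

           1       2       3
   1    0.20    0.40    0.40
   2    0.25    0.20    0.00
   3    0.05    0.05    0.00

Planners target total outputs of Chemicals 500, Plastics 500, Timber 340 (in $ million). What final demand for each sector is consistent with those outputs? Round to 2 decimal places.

d_1 = 64.00, d_2 = 275.00, d_3 = 290.00

I − A =
  [   0.80    -0.40    -0.40]
  [  -0.25     0.80     0.00]
  [  -0.05    -0.05     1.00]
d = (I − A) x:
  d_1 = (+0.80)·500 + (-0.40)·500 + (-0.40)·340 = 64.00
  d_2 = (-0.25)·500 + (+0.80)·500 + (+0.00)·340 = 275.00
  d_3 = (-0.05)·500 + (-0.05)·500 + (+1.00)·340 = 290.00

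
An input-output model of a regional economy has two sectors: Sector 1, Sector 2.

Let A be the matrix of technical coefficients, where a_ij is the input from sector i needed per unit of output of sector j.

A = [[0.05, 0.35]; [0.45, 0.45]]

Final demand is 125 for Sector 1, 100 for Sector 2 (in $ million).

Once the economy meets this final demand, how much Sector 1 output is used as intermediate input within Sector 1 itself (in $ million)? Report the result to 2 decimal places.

z_11 = 14.21

I − A =
  [   0.95    -0.35]
  [  -0.45     0.55]
det(I−A) = (0.95)(0.55) − (-0.35)(-0.45) = 0.3650
adj(I−A) = [[0.55, 0.35], [0.45, 0.95]]
(I − A)⁻¹ = adj(I−A) / det(I−A) ≈
  [   1.5068     0.9589]
  [   1.2329     2.6027]
First solve x = (I − A)⁻¹ d = adj(I−A)·d / det(I−A); in particular x_1 = (0.55·125 + 0.35·100) / 0.3650 = 103.75 / 0.3650 ≈ 284.2466.
Intermediate flow from 1 to 1: z_11 = a_11 · x_1 = 0.05 × 103.75 / 0.3650 = 5.1875 / 0.3650 ≈ 14.21.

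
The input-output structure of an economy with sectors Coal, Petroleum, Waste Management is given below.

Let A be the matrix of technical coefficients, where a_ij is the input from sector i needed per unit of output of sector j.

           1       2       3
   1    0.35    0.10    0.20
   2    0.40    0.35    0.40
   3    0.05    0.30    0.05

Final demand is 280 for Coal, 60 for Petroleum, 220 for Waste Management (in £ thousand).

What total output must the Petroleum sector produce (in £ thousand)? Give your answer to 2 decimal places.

x_2 = 882.85

I − A =
  [   0.65    -0.10    -0.20]
  [  -0.40     0.65    -0.40]
  [  -0.05    -0.30     0.95]
Cofactors of I−A, C_ij = (−1)^(i+j)·(minor ij) (rows/columns in the sector order above):
  C_11 = (0.65)(0.95) − (-0.40)(-0.30) = 0.4975
  C_12 = −[(-0.40)(0.95) − (-0.40)(-0.05)] = 0.4000
  C_13 = (-0.40)(-0.30) − (0.65)(-0.05) = 0.1525
  C_21 = −[(-0.10)(0.95) − (-0.20)(-0.30)] = 0.1550
  C_22 = (0.65)(0.95) − (-0.20)(-0.05) = 0.6075
  C_23 = −[(0.65)(-0.30) − (-0.10)(-0.05)] = 0.2000
  C_31 = (-0.10)(-0.40) − (-0.20)(0.65) = 0.1700
  C_32 = −[(0.65)(-0.40) − (-0.20)(-0.40)] = 0.3400
  C_33 = (0.65)(0.65) − (-0.10)(-0.40) = 0.3825
det(I−A) = Σ_j (I−A)_1j·C_1j = (0.65)(0.4975) + (-0.10)(0.4000) + (-0.20)(0.1525) = 0.252875
adj(I−A) = Cᵀ =
  [ 0.4975   0.1550   0.1700]
  [ 0.4000   0.6075   0.3400]
  [ 0.1525   0.2000   0.3825]
(I − A)⁻¹ = adj(I−A) / det(I−A) ≈
  [   1.9674     0.6130     0.6723]
  [   1.5818     2.4024     1.3445]
  [   0.6031     0.7909     1.5126]
x = (I − A)⁻¹ d = adj(I−A)·d / det(I−A), with det(I−A) = 0.252875:
  x_1 = (0.4975·280 + 0.1550·60 + 0.1700·220) / 0.252875 = 186.00 / 0.252875 ≈ 735.54
  x_2 = (0.4000·280 + 0.6075·60 + 0.3400·220) / 0.252875 = 223.25 / 0.252875 ≈ 882.85
  x_3 = (0.1525·280 + 0.2000·60 + 0.3825·220) / 0.252875 = 138.85 / 0.252875 ≈ 549.09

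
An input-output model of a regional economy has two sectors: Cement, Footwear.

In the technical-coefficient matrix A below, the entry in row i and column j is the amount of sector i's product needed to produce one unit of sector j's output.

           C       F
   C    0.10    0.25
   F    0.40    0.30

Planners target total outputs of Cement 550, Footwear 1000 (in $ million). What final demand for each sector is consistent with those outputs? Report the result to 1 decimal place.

d_C = 245.0, d_F = 480.0

I − A =
  [   0.90    -0.25]
  [  -0.40     0.70]
d = (I − A) x:
  d_C = (+0.90)·550 + (-0.25)·1000 = 245.0
  d_F = (-0.40)·550 + (+0.70)·1000 = 480.0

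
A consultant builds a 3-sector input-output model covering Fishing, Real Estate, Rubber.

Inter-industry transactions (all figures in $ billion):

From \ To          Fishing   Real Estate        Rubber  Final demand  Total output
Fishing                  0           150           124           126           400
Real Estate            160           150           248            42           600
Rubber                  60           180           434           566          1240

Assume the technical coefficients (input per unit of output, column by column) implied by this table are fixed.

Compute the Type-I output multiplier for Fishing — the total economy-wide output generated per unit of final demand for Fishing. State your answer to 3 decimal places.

m_1 = 2.864

Technical coefficients a_ij = z_ij / X_j:
  a_11 = 0/400 = 0.00, a_21 = 160/400 = 0.40, a_31 = 60/400 = 0.15
  a_12 = 150/600 = 0.25, a_22 = 150/600 = 0.25, a_32 = 180/600 = 0.30
  a_13 = 124/1240 = 0.10, a_23 = 248/1240 = 0.20, a_33 = 434/1240 = 0.35
I − A =
  [   1.00    -0.25    -0.10]
  [  -0.40     0.75    -0.20]
  [  -0.15    -0.30     0.65]
Cofactors of I−A, C_ij = (−1)^(i+j)·(minor ij) (rows/columns in the sector order above):
  C_11 = (0.75)(0.65) − (-0.20)(-0.30) = 0.4275
  C_12 = −[(-0.40)(0.65) − (-0.20)(-0.15)] = 0.2900
  C_13 = (-0.40)(-0.30) − (0.75)(-0.15) = 0.2325
  C_21 = −[(-0.25)(0.65) − (-0.10)(-0.30)] = 0.1925
  C_22 = (1.00)(0.65) − (-0.10)(-0.15) = 0.6350
  C_23 = −[(1.00)(-0.30) − (-0.25)(-0.15)] = 0.3375
  C_31 = (-0.25)(-0.20) − (-0.10)(0.75) = 0.1250
  C_32 = −[(1.00)(-0.20) − (-0.10)(-0.40)] = 0.2400
  C_33 = (1.00)(0.75) − (-0.25)(-0.40) = 0.6500
det(I−A) = Σ_j (I−A)_1j·C_1j = (1.00)(0.4275) + (-0.25)(0.2900) + (-0.10)(0.2325) = 0.33175
adj(I−A) = Cᵀ =
  [ 0.4275   0.1925   0.1250]
  [ 0.2900   0.6350   0.2400]
  [ 0.2325   0.3375   0.6500]
(I − A)⁻¹ = adj(I−A) / det(I−A) ≈
  [   1.2886     0.5803     0.3768]
  [   0.8742     1.9141     0.7234]
  [   0.7008     1.0173     1.9593]
The output multiplier for sector j is the column-j sum of the Leontief inverse (I − A)⁻¹ = adj(I−A) / det(I−A).
Column 1 of adj(I−A): (0.4275, 0.2900, 0.2325); det(I−A) = 0.33175.
m_1 = (0.4275 + 0.2900 + 0.2325) / 0.33175 = 0.95 / 0.33175 ≈ 2.864.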